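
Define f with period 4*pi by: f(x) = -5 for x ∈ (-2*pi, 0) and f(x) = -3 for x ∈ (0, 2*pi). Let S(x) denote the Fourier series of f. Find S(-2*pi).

-4

At x = -2*pi the one-sided limits are f(-2*pi^-) = -3 and f(-2*pi^+) = -5.
By Dirichlet's theorem the series converges to their average, [(-3) + (-5)]/2 = -4.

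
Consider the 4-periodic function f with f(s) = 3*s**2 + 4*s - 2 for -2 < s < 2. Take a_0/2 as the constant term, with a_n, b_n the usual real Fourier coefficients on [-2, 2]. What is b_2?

-8/pi

b_2 = 1/2 ∫_{-2}^{2} f(s) sin(pi*s) ds.
Integrating by parts twice (tabular method), an antiderivative of (3*s**2 + 4*s - 2) sin(pi*s) is -3*s**2*cos(pi*s)/pi + 6*s*sin(pi*s)/pi**2 - 4*s*cos(pi*s)/pi + 4*sin(pi*s)/pi**2 + 6*cos(pi*s)/pi**3 + 2*cos(pi*s)/pi; evaluating from -2 to 2: ∫_{-2}^{2} (3*s**2 + 4*s - 2) sin(pi*s) ds = (-18/pi + 6/pi**3) - (-2/pi + 6/pi**3) = -16/pi.
Hence b_2 = (1/2)·(-16/pi) = -8/pi.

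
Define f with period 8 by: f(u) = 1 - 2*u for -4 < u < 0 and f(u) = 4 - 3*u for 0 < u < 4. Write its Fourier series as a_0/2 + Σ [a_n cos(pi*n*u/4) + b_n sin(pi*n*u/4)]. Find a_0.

3

a_0 = 1/4 ∫_{-4}^{4} f(u) du = 1/4 · (12) = 3.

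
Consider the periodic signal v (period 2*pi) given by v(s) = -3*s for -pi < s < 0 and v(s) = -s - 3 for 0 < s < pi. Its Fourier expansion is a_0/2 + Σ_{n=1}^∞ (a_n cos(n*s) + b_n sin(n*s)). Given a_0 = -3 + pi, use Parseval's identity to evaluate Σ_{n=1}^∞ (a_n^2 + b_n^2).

9/2 + 6*pi + 17*pi**2/6

Parseval: a_0^2/2 + Σ_{n≥1} (a_n^2+b_n^2) = 1/pi ∫_{-pi}^{pi} v(s)^2 ds = 9 + 3*pi + 10*pi**2/3.
Subtract a_0^2/2 = (3 - pi)**2/2: Σ (a_n^2+b_n^2) = 9/2 + 6*pi + 17*pi**2/6.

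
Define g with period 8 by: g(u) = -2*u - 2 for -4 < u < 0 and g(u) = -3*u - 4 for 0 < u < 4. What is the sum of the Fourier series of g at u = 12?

-5

u = 12 differs from u = -4 by 2 full period(s), and the series is 8-periodic.
At u = -4 the one-sided limits are g(-4^-) = -16 and g(-4^+) = 6.
By Dirichlet's theorem the series converges to their average, [(-16) + (6)]/2 = -5.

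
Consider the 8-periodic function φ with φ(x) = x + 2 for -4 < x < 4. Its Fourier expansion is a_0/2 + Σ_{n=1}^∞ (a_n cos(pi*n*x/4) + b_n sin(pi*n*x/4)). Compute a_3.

0

a_3 = 1/4 ∫_{-4}^{4} φ(x) cos(3*pi*x/4) dx.
Integrating by parts (boundary term plus one more integral), an antiderivative of (x + 2) cos(3*pi*x/4) is 4*x*sin(3*pi*x/4)/(3*pi) + 8*sin(3*pi*x/4)/(3*pi) + 16*cos(3*pi*x/4)/(9*pi**2); evaluating from -4 to 4: ∫_{-4}^{4} (x + 2) cos(3*pi*x/4) dx = (-16/(9*pi**2)) - (-16/(9*pi**2)) = 0.
Hence a_3 = (1/4)·(0) = 0.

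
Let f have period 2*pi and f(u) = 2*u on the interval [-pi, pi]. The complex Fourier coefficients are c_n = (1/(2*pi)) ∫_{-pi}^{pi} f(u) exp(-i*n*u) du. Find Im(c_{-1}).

Since f is real-valued, Im(c_{-1}) = -(1/(2*pi)) ∫_{-pi}^{pi} f(u) sin(-u) du = b_{1}/2.
f is odd and sin(-u) is odd, so the integrand is even: ∫_{-pi}^{pi} f(u) sin(-u) du = 2∫_0^{pi} f(u) sin(-u) du.
Integrating by parts (boundary term plus one more integral), an antiderivative of (2*u) sin(-u) is 2*u*cos(u) - 2*sin(u); evaluating from 0 to pi: ∫_{0}^{pi} (2*u) sin(-u) du = (-2*pi) - (0) = -2*pi.
So ∫_{-pi}^{pi} f(u) sin(-u) du = -4*pi.
Hence Im(c_{-1}) = (-1/(2*pi))·(-4*pi) = 2.

2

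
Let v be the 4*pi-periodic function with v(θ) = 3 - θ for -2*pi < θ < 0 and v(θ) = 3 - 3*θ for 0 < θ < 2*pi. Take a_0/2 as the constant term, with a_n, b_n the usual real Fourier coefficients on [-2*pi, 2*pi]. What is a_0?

a_0 = (1/(2*pi)) ∫_{-2*pi}^{2*pi} v(θ) dθ = (1/(2*pi)) · (4*pi*(3 - pi)) = 6 - 2*pi.

6 - 2*pi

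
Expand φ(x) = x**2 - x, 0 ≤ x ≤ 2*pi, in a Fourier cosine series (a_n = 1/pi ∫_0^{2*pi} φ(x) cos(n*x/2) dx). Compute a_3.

a_3 = 1/pi ∫_0^{2*pi} (x**2 - x) cos(3*x/2) dx.
Integrating by parts twice (tabular method), an antiderivative of (x**2 - x) cos(3*x/2) is 2*x**2*sin(3*x/2)/3 - 2*x*sin(3*x/2)/3 + 8*x*cos(3*x/2)/9 - 16*sin(3*x/2)/27 - 4*cos(3*x/2)/9; evaluating from 0 to 2*pi: ∫_{0}^{2*pi} (x**2 - x) cos(3*x/2) dx = (4/9 - 16*pi/9) - (-4/9) = 8/9 - 16*pi/9.
Hence a_3 = (1/pi)·(8/9 - 16*pi/9) = 8*(1 - 2*pi)/(9*pi).

8*(1 - 2*pi)/(9*pi)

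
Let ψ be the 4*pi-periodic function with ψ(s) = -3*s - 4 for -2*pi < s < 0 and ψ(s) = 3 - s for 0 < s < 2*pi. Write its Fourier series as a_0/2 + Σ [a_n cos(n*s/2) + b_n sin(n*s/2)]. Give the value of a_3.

a_3 = (1/(2*pi)) ∫_{-2*pi}^{2*pi} ψ(s) cos(3*s/2) ds.
Split the integral at the breakpoints.
Integrating by parts (boundary term plus one more integral), an antiderivative of (-3*s - 4) cos(3*s/2) is -2*s*sin(3*s/2) - 8*sin(3*s/2)/3 - 4*cos(3*s/2)/3; evaluating from -2*pi to 0: ∫_{-2*pi}^{0} (-3*s - 4) cos(3*s/2) ds = (-4/3) - (4/3) = -8/3.
Integrating by parts (boundary term plus one more integral), an antiderivative of (3 - s) cos(3*s/2) is -2*s*sin(3*s/2)/3 + 2*sin(3*s/2) - 4*cos(3*s/2)/9; evaluating from 0 to 2*pi: ∫_{0}^{2*pi} (3 - s) cos(3*s/2) ds = (4/9) - (-4/9) = 8/9.
Summing the pieces and multiplying by (1/(2*pi)) gives a_3 = -8/(9*pi).

-8/(9*pi)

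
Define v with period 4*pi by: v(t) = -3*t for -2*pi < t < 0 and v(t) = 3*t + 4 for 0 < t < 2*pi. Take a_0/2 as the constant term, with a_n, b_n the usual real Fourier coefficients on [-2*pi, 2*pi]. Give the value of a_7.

a_7 = (1/(2*pi)) ∫_{-2*pi}^{2*pi} v(t) cos(7*t/2) dt.
Split the integral at the breakpoints.
Integrating by parts (boundary term plus one more integral), an antiderivative of (-3*t) cos(7*t/2) is -6*t*sin(7*t/2)/7 - 12*cos(7*t/2)/49; evaluating from -2*pi to 0: ∫_{-2*pi}^{0} (-3*t) cos(7*t/2) dt = (-12/49) - (12/49) = -24/49.
Integrating by parts (boundary term plus one more integral), an antiderivative of (3*t + 4) cos(7*t/2) is 6*t*sin(7*t/2)/7 + 8*sin(7*t/2)/7 + 12*cos(7*t/2)/49; evaluating from 0 to 2*pi: ∫_{0}^{2*pi} (3*t + 4) cos(7*t/2) dt = (-12/49) - (12/49) = -24/49.
Summing the pieces and multiplying by (1/(2*pi)) gives a_7 = -24/(49*pi).

-24/(49*pi)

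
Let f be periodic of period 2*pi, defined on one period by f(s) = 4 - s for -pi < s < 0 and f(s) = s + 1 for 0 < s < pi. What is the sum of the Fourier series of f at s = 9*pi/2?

s = 9*pi/2 differs from s = pi/2 by 2 full period(s), and the series is 2*pi-periodic.
f is continuous at s = pi/2 with value 1 + pi/2, so the series converges to 1 + pi/2 there.

1 + pi/2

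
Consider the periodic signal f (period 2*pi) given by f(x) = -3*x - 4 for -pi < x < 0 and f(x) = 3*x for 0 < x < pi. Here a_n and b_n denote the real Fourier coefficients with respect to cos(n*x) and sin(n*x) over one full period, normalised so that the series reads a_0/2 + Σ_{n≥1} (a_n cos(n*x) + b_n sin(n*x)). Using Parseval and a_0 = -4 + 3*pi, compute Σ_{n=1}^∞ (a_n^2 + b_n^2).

8 + 3*pi**2/2

Parseval: a_0^2/2 + Σ_{n≥1} (a_n^2+b_n^2) = 1/pi ∫_{-pi}^{pi} f(x)^2 dx = -12*pi + 16 + 6*pi**2.
Subtract a_0^2/2 = (4 - 3*pi)**2/2: Σ (a_n^2+b_n^2) = 8 + 3*pi**2/2.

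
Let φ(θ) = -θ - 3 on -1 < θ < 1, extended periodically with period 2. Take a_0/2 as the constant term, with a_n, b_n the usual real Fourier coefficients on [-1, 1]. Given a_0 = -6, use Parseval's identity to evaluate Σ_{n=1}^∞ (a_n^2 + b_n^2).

Parseval: a_0^2/2 + Σ_{n≥1} (a_n^2+b_n^2) = ∫_{-1}^{1} φ(θ)^2 dθ = 56/3.
Subtract a_0^2/2 = 18: Σ (a_n^2+b_n^2) = 2/3.

2/3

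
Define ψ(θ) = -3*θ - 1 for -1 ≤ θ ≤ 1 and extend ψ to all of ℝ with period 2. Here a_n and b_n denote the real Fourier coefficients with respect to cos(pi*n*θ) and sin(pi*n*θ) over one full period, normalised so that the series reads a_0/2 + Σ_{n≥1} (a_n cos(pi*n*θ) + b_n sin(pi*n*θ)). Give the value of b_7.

b_7 = ∫_{-1}^{1} ψ(θ) sin(7*pi*θ) dθ.
Integrating by parts (boundary term plus one more integral), an antiderivative of (-3*θ - 1) sin(7*pi*θ) is 3*θ*cos(7*pi*θ)/(7*pi) - 3*sin(7*pi*θ)/(49*pi**2) + cos(7*pi*θ)/(7*pi); evaluating from -1 to 1: ∫_{-1}^{1} (-3*θ - 1) sin(7*pi*θ) dθ = (-4/(7*pi)) - (2/(7*pi)) = -6/(7*pi).
Hence b_7 = -6/(7*pi).

-6/(7*pi)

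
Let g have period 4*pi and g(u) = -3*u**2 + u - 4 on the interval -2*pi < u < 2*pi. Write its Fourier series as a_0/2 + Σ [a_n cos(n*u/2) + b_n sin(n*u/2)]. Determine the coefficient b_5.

b_5 = (1/(2*pi)) ∫_{-2*pi}^{2*pi} g(u) sin(5*u/2) du.
Integrating by parts twice (tabular method), an antiderivative of (-3*u**2 + u - 4) sin(5*u/2) is 6*u**2*cos(5*u/2)/5 - 24*u*sin(5*u/2)/25 - 2*u*cos(5*u/2)/5 + 4*sin(5*u/2)/25 + 152*cos(5*u/2)/125; evaluating from -2*pi to 2*pi: ∫_{-2*pi}^{2*pi} (-3*u**2 + u - 4) sin(5*u/2) du = (-24*pi**2/5 - 152/125 + 4*pi/5) - (-24*pi**2/5 - 4*pi/5 - 152/125) = 8*pi/5.
Hence b_5 = (1/(2*pi))·(8*pi/5) = 4/5.

4/5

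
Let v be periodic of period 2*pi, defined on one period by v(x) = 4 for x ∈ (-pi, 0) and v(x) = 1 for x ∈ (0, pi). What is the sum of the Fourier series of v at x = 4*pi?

x = 4*pi differs from x = 0 by 2 full period(s), and the series is 2*pi-periodic.
At x = 0 the one-sided limits are v(0^-) = 4 and v(0^+) = 1.
By Dirichlet's theorem the series converges to their average, [(4) + (1)]/2 = 5/2.

5/2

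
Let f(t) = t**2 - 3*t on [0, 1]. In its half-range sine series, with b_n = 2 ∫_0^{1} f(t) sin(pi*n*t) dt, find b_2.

2/pi

b_2 = 2 ∫_0^{1} (t**2 - 3*t) sin(2*pi*t) dt.
Integrating by parts twice (tabular method), an antiderivative of (t**2 - 3*t) sin(2*pi*t) is -t**2*cos(2*pi*t)/(2*pi) + t*sin(2*pi*t)/(2*pi**2) + 3*t*cos(2*pi*t)/(2*pi) - 3*sin(2*pi*t)/(4*pi**2) + cos(2*pi*t)/(4*pi**3); evaluating from 0 to 1: ∫_{0}^{1} (t**2 - 3*t) sin(2*pi*t) dt = ((1/4 + pi**2)/pi**3) - (1/(4*pi**3)) = 1/pi.
Hence b_2 = 2·(1/pi) = 2/pi.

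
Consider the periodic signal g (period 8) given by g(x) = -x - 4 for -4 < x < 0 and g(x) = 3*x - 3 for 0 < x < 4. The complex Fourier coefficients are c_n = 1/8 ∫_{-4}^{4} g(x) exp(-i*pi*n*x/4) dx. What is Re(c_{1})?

-16/pi**2

Since g is real-valued, Re(c_{1}) = 1/8 ∫_{-4}^{4} g(x) cos(pi*x/4) dx = a_{1}/2.
Split the integral at the breakpoints.
Integrating by parts (boundary term plus one more integral), an antiderivative of (-x - 4) cos(pi*x/4) is -4*x*sin(pi*x/4)/pi - 16*sin(pi*x/4)/pi - 16*cos(pi*x/4)/pi**2; evaluating from -4 to 0: ∫_{-4}^{0} (-x - 4) cos(pi*x/4) dx = (-16/pi**2) - (16/pi**2) = -32/pi**2.
Integrating by parts (boundary term plus one more integral), an antiderivative of (3*x - 3) cos(pi*x/4) is 12*x*sin(pi*x/4)/pi - 12*sin(pi*x/4)/pi + 48*cos(pi*x/4)/pi**2; evaluating from 0 to 4: ∫_{0}^{4} (3*x - 3) cos(pi*x/4) dx = (-48/pi**2) - (48/pi**2) = -96/pi**2.
So ∫_{-4}^{4} g(x) cos(pi*x/4) dx = -128/pi**2.
Hence Re(c_{1}) = (1/8)·(-128/pi**2) = -16/pi**2.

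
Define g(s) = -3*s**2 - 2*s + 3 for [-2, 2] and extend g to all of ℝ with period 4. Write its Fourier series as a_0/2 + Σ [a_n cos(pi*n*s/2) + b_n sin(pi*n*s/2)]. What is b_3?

b_3 = 1/2 ∫_{-2}^{2} g(s) sin(3*pi*s/2) ds.
Integrating by parts twice (tabular method), an antiderivative of (-3*s**2 - 2*s + 3) sin(3*pi*s/2) is 2*s**2*cos(3*pi*s/2)/pi - 8*s*sin(3*pi*s/2)/(3*pi**2) + 4*s*cos(3*pi*s/2)/(3*pi) - 8*sin(3*pi*s/2)/(9*pi**2) - 2*cos(3*pi*s/2)/pi - 16*cos(3*pi*s/2)/(9*pi**3); evaluating from -2 to 2: ∫_{-2}^{2} (-3*s**2 - 2*s + 3) sin(3*pi*s/2) ds = (2*(8 - 39*pi**2)/(9*pi**3)) - (2*(8 - 15*pi**2)/(9*pi**3)) = -16/(3*pi).
Hence b_3 = (1/2)·(-16/(3*pi)) = -8/(3*pi).

-8/(3*pi)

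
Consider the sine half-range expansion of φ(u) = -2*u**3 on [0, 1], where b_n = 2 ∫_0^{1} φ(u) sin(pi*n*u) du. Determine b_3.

4*(2 - 3*pi**2)/(9*pi**3)

b_3 = 2 ∫_0^{1} (-2*u**3) sin(3*pi*u) du.
Integrating by parts three times (tabular method), an antiderivative of (-2*u**3) sin(3*pi*u) is 2*u**3*cos(3*pi*u)/(3*pi) - 2*u**2*sin(3*pi*u)/(3*pi**2) - 4*u*cos(3*pi*u)/(9*pi**3) + 4*sin(3*pi*u)/(27*pi**4); evaluating from 0 to 1: ∫_{0}^{1} (-2*u**3) sin(3*pi*u) du = (2*(2 - 3*pi**2)/(9*pi**3)) - (0) = 2*(2 - 3*pi**2)/(9*pi**3).
Hence b_3 = 2·(2*(2 - 3*pi**2)/(9*pi**3)) = 4*(2 - 3*pi**2)/(9*pi**3).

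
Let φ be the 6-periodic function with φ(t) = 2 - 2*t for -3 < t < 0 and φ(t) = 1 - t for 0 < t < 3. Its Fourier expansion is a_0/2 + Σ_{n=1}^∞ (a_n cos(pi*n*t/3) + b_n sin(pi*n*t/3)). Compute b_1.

-11/pi

b_1 = 1/3 ∫_{-3}^{3} φ(t) sin(pi*t/3) dt.
Split the integral at the breakpoints.
Integrating by parts (boundary term plus one more integral), an antiderivative of (2 - 2*t) sin(pi*t/3) is 6*t*cos(pi*t/3)/pi - 18*sin(pi*t/3)/pi**2 - 6*cos(pi*t/3)/pi; evaluating from -3 to 0: ∫_{-3}^{0} (2 - 2*t) sin(pi*t/3) dt = (-6/pi) - (24/pi) = -30/pi.
Integrating by parts (boundary term plus one more integral), an antiderivative of (1 - t) sin(pi*t/3) is 3*t*cos(pi*t/3)/pi - 9*sin(pi*t/3)/pi**2 - 3*cos(pi*t/3)/pi; evaluating from 0 to 3: ∫_{0}^{3} (1 - t) sin(pi*t/3) dt = (-6/pi) - (-3/pi) = -3/pi.
Summing the pieces and multiplying by (1/3) gives b_1 = -11/pi.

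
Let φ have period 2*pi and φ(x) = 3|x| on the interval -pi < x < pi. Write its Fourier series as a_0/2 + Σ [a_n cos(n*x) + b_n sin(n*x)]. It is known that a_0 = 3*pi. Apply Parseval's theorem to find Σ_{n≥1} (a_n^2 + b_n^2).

Parseval: a_0^2/2 + Σ_{n≥1} (a_n^2+b_n^2) = 1/pi ∫_{-pi}^{pi} φ(x)^2 dx = 6*pi**2.
Subtract a_0^2/2 = 9*pi**2/2: Σ (a_n^2+b_n^2) = 3*pi**2/2.

3*pi**2/2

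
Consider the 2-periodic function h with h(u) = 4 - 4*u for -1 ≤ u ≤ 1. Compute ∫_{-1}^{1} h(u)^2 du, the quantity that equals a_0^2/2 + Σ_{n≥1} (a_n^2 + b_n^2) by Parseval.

128/3

∫_{-1}^{1} h(u)^2 du = 128/3.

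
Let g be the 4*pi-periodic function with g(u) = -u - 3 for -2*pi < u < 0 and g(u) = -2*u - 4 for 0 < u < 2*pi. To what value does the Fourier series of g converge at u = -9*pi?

u = -9*pi differs from u = -pi by -2 full period(s), and the series is 4*pi-periodic.
g is continuous at u = -pi with value -3 + pi, so the series converges to -3 + pi there.

-3 + pi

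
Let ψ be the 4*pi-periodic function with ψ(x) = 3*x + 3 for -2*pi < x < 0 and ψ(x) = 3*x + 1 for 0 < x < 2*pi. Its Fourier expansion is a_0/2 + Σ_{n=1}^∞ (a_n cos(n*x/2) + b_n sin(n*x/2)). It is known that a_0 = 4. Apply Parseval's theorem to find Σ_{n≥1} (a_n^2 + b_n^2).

Parseval: a_0^2/2 + Σ_{n≥1} (a_n^2+b_n^2) = (1/(2*pi)) ∫_{-2*pi}^{2*pi} ψ(x)^2 dx = -12*pi + 10 + 24*pi**2.
Subtract a_0^2/2 = 8: Σ (a_n^2+b_n^2) = -12*pi + 2 + 24*pi**2.

-12*pi + 2 + 24*pi**2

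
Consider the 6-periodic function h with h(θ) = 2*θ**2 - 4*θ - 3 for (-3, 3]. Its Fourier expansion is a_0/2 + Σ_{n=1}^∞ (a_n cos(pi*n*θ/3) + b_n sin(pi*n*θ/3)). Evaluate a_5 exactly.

-72/(25*pi**2)

a_5 = 1/3 ∫_{-3}^{3} h(θ) cos(5*pi*θ/3) dθ.
Integrating by parts twice (tabular method), an antiderivative of (2*θ**2 - 4*θ - 3) cos(5*pi*θ/3) is 6*θ**2*sin(5*pi*θ/3)/(5*pi) - 12*θ*sin(5*pi*θ/3)/(5*pi) + 36*θ*cos(5*pi*θ/3)/(25*pi**2) - 9*sin(5*pi*θ/3)/(5*pi) - 108*sin(5*pi*θ/3)/(125*pi**3) - 36*cos(5*pi*θ/3)/(25*pi**2); evaluating from -3 to 3: ∫_{-3}^{3} (2*θ**2 - 4*θ - 3) cos(5*pi*θ/3) dθ = (-72/(25*pi**2)) - (144/(25*pi**2)) = -216/(25*pi**2).
Hence a_5 = (1/3)·(-216/(25*pi**2)) = -72/(25*pi**2).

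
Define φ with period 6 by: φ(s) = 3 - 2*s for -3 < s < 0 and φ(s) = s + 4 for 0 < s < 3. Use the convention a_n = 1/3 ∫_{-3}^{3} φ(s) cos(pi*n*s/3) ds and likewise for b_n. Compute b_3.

-1/(3*pi)

b_3 = 1/3 ∫_{-3}^{3} φ(s) sin(pi*s) ds.
Split the integral at the breakpoints.
Integrating by parts (boundary term plus one more integral), an antiderivative of (3 - 2*s) sin(pi*s) is 2*s*cos(pi*s)/pi - 2*sin(pi*s)/pi**2 - 3*cos(pi*s)/pi; evaluating from -3 to 0: ∫_{-3}^{0} (3 - 2*s) sin(pi*s) ds = (-3/pi) - (9/pi) = -12/pi.
Integrating by parts (boundary term plus one more integral), an antiderivative of (s + 4) sin(pi*s) is -s*cos(pi*s)/pi + sin(pi*s)/pi**2 - 4*cos(pi*s)/pi; evaluating from 0 to 3: ∫_{0}^{3} (s + 4) sin(pi*s) ds = (7/pi) - (-4/pi) = 11/pi.
Summing the pieces and multiplying by (1/3) gives b_3 = -1/(3*pi).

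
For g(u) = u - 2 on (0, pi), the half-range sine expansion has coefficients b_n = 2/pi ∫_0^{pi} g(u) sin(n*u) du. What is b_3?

b_3 = 2/pi ∫_0^{pi} (u - 2) sin(3*u) du.
Integrating by parts (boundary term plus one more integral), an antiderivative of (u - 2) sin(3*u) is -u*cos(3*u)/3 + sin(3*u)/9 + 2*cos(3*u)/3; evaluating from 0 to pi: ∫_{0}^{pi} (u - 2) sin(3*u) du = (-2/3 + pi/3) - (2/3) = -4/3 + pi/3.
Hence b_3 = (2/pi)·(-4/3 + pi/3) = 2*(-4 + pi)/(3*pi).

2*(-4 + pi)/(3*pi)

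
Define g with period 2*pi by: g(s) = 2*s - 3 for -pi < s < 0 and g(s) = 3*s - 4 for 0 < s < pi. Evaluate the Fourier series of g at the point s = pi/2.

-4 + 3*pi/2

g is continuous at s = pi/2 with value -4 + 3*pi/2, so the series converges to -4 + 3*pi/2 there.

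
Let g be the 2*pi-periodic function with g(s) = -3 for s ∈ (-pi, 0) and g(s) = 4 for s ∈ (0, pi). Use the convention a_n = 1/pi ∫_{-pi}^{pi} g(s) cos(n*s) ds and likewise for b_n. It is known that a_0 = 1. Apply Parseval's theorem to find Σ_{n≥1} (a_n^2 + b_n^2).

Parseval: a_0^2/2 + Σ_{n≥1} (a_n^2+b_n^2) = 1/pi ∫_{-pi}^{pi} g(s)^2 ds = 25.
Subtract a_0^2/2 = 1/2: Σ (a_n^2+b_n^2) = 49/2.

49/2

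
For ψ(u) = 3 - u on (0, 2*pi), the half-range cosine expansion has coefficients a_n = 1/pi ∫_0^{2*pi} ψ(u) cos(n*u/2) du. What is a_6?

0

a_6 = 1/pi ∫_0^{2*pi} (3 - u) cos(3*u) du.
Integrating by parts (boundary term plus one more integral), an antiderivative of (3 - u) cos(3*u) is -u*sin(3*u)/3 + sin(3*u) - cos(3*u)/9; evaluating from 0 to 2*pi: ∫_{0}^{2*pi} (3 - u) cos(3*u) du = (-1/9) - (-1/9) = 0.
Hence a_6 = (1/pi)·(0) = 0.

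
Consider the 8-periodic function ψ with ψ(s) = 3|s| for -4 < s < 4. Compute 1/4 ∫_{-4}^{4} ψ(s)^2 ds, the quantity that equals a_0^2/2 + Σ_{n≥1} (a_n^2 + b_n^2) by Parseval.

1/4 ∫_{-4}^{4} ψ(s)^2 ds = 1/4 · (384) = 96.

96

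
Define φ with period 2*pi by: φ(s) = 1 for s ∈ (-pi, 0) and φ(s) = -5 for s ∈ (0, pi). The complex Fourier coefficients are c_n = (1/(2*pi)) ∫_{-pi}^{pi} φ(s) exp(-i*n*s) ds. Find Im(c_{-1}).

Since φ is real-valued, Im(c_{-1}) = -(1/(2*pi)) ∫_{-pi}^{pi} φ(s) sin(-s) ds = b_{1}/2.
Split the integral at the breakpoints.
Directly, an antiderivative of (1) sin(-s) is cos(s); evaluating from -pi to 0: ∫_{-pi}^{0} (1) sin(-s) ds = (1) - (-1) = 2.
Directly, an antiderivative of (-5) sin(-s) is -5*cos(s); evaluating from 0 to pi: ∫_{0}^{pi} (-5) sin(-s) ds = (5) - (-5) = 10.
So ∫_{-pi}^{pi} φ(s) sin(-s) ds = 12.
Hence Im(c_{-1}) = (-1/(2*pi))·(12) = -6/pi.

-6/pi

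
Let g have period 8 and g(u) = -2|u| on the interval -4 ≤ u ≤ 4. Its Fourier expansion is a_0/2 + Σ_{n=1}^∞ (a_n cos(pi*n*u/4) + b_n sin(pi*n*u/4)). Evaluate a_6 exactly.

a_6 = 1/4 ∫_{-4}^{4} g(u) cos(3*pi*u/2) du.
g is even and cos(3*pi*u/2) is even, so the integrand is even and a_6 = 1/2 ∫_0^{4} g(u) cos(3*pi*u/2) du.
Integrating by parts (boundary term plus one more integral), an antiderivative of (-2*u) cos(3*pi*u/2) is -4*u*sin(3*pi*u/2)/(3*pi) - 8*cos(3*pi*u/2)/(9*pi**2); evaluating from 0 to 4: ∫_{0}^{4} (-2*u) cos(3*pi*u/2) du = (-8/(9*pi**2)) - (-8/(9*pi**2)) = 0.
Hence a_6 = (1/2)·(0) = 0.

0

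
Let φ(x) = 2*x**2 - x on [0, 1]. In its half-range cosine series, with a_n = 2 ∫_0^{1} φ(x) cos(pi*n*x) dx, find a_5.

-4/(25*pi**2)

a_5 = 2 ∫_0^{1} (2*x**2 - x) cos(5*pi*x) dx.
Integrating by parts twice (tabular method), an antiderivative of (2*x**2 - x) cos(5*pi*x) is 2*x**2*sin(5*pi*x)/(5*pi) - x*sin(5*pi*x)/(5*pi) + 4*x*cos(5*pi*x)/(25*pi**2) - 4*sin(5*pi*x)/(125*pi**3) - cos(5*pi*x)/(25*pi**2); evaluating from 0 to 1: ∫_{0}^{1} (2*x**2 - x) cos(5*pi*x) dx = (-3/(25*pi**2)) - (-1/(25*pi**2)) = -2/(25*pi**2).
Hence a_5 = 2·(-2/(25*pi**2)) = -4/(25*pi**2).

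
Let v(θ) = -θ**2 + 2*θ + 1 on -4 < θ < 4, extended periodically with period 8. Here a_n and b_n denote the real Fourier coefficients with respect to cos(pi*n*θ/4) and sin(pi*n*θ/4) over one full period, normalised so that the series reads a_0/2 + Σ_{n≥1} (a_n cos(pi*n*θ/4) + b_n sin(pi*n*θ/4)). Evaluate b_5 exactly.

b_5 = 1/4 ∫_{-4}^{4} v(θ) sin(5*pi*θ/4) dθ.
Integrating by parts twice (tabular method), an antiderivative of (-θ**2 + 2*θ + 1) sin(5*pi*θ/4) is 4*θ**2*cos(5*pi*θ/4)/(5*pi) - 32*θ*sin(5*pi*θ/4)/(25*pi**2) - 8*θ*cos(5*pi*θ/4)/(5*pi) + 32*sin(5*pi*θ/4)/(25*pi**2) - 4*cos(5*pi*θ/4)/(5*pi) - 128*cos(5*pi*θ/4)/(125*pi**3); evaluating from -4 to 4: ∫_{-4}^{4} (-θ**2 + 2*θ + 1) sin(5*pi*θ/4) dθ = (4*(32 - 175*pi**2)/(125*pi**3)) - (4*(32 - 575*pi**2)/(125*pi**3)) = 64/(5*pi).
Hence b_5 = (1/4)·(64/(5*pi)) = 16/(5*pi).

16/(5*pi)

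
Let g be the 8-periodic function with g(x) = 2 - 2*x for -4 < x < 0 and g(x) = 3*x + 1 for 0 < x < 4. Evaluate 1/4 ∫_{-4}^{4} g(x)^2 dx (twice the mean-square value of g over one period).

1/4 ∫_{-4}^{4} g(x)^2 dx = 1/4 · (1228/3) = 307/3.

307/3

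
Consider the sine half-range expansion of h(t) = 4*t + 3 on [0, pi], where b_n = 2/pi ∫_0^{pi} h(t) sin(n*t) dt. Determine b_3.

b_3 = 2/pi ∫_0^{pi} (4*t + 3) sin(3*t) dt.
Integrating by parts (boundary term plus one more integral), an antiderivative of (4*t + 3) sin(3*t) is -4*t*cos(3*t)/3 + 4*sin(3*t)/9 - cos(3*t); evaluating from 0 to pi: ∫_{0}^{pi} (4*t + 3) sin(3*t) dt = (1 + 4*pi/3) - (-1) = 2 + 4*pi/3.
Hence b_3 = (2/pi)·(2 + 4*pi/3) = 4/pi + 8/3.

4/pi + 8/3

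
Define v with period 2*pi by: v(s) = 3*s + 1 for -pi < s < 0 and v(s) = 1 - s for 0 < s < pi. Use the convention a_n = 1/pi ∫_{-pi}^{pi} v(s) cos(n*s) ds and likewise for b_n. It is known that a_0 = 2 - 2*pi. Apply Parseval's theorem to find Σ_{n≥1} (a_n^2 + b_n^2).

Parseval: a_0^2/2 + Σ_{n≥1} (a_n^2+b_n^2) = 1/pi ∫_{-pi}^{pi} v(s)^2 ds = -4*pi + 2 + 10*pi**2/3.
Subtract a_0^2/2 = 2*(1 - pi)**2: Σ (a_n^2+b_n^2) = 4*pi**2/3.

4*pi**2/3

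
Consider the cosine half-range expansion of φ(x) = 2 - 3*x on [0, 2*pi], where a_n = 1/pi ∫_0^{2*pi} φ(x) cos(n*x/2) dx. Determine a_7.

a_7 = 1/pi ∫_0^{2*pi} (2 - 3*x) cos(7*x/2) dx.
Integrating by parts (boundary term plus one more integral), an antiderivative of (2 - 3*x) cos(7*x/2) is -6*x*sin(7*x/2)/7 + 4*sin(7*x/2)/7 - 12*cos(7*x/2)/49; evaluating from 0 to 2*pi: ∫_{0}^{2*pi} (2 - 3*x) cos(7*x/2) dx = (12/49) - (-12/49) = 24/49.
Hence a_7 = (1/pi)·(24/49) = 24/(49*pi).

24/(49*pi)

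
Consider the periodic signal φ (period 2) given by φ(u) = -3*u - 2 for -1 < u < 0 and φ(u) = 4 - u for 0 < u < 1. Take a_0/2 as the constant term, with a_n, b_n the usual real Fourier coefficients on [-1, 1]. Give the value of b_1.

8/pi

b_1 = ∫_{-1}^{1} φ(u) sin(pi*u) du.
Split the integral at the breakpoints.
Integrating by parts (boundary term plus one more integral), an antiderivative of (-3*u - 2) sin(pi*u) is 3*u*cos(pi*u)/pi - 3*sin(pi*u)/pi**2 + 2*cos(pi*u)/pi; evaluating from -1 to 0: ∫_{-1}^{0} (-3*u - 2) sin(pi*u) du = (2/pi) - (1/pi) = 1/pi.
Integrating by parts (boundary term plus one more integral), an antiderivative of (4 - u) sin(pi*u) is u*cos(pi*u)/pi - sin(pi*u)/pi**2 - 4*cos(pi*u)/pi; evaluating from 0 to 1: ∫_{0}^{1} (4 - u) sin(pi*u) du = (3/pi) - (-4/pi) = 7/pi.
Summing the pieces gives b_1 = 8/pi.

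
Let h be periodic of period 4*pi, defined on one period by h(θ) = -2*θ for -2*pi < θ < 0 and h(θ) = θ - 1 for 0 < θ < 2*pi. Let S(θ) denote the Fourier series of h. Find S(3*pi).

θ = 3*pi differs from θ = -pi by 1 full period(s), and the series is 4*pi-periodic.
h is continuous at θ = -pi with value 2*pi, so the series converges to 2*pi there.

2*pi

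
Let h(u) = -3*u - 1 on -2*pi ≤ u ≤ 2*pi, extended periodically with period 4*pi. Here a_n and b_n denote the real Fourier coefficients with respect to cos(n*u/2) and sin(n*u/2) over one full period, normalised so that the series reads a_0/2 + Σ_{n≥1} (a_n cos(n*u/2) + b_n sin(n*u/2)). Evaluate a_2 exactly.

a_2 = (1/(2*pi)) ∫_{-2*pi}^{2*pi} h(u) cos(u) du.
Integrating by parts (boundary term plus one more integral), an antiderivative of (-3*u - 1) cos(u) is -3*u*sin(u) - sin(u) - 3*cos(u); evaluating from -2*pi to 2*pi: ∫_{-2*pi}^{2*pi} (-3*u - 1) cos(u) du = (-3) - (-3) = 0.
Hence a_2 = (1/(2*pi))·(0) = 0.

0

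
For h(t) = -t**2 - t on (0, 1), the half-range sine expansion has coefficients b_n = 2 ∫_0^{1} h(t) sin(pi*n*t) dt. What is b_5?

4*(2 - 25*pi**2)/(125*pi**3)

b_5 = 2 ∫_0^{1} (-t**2 - t) sin(5*pi*t) dt.
Integrating by parts twice (tabular method), an antiderivative of (-t**2 - t) sin(5*pi*t) is t**2*cos(5*pi*t)/(5*pi) - 2*t*sin(5*pi*t)/(25*pi**2) + t*cos(5*pi*t)/(5*pi) - sin(5*pi*t)/(25*pi**2) - 2*cos(5*pi*t)/(125*pi**3); evaluating from 0 to 1: ∫_{0}^{1} (-t**2 - t) sin(5*pi*t) dt = (2*(1 - 25*pi**2)/(125*pi**3)) - (-2/(125*pi**3)) = 2*(2 - 25*pi**2)/(125*pi**3).
Hence b_5 = 2·(2*(2 - 25*pi**2)/(125*pi**3)) = 4*(2 - 25*pi**2)/(125*pi**3).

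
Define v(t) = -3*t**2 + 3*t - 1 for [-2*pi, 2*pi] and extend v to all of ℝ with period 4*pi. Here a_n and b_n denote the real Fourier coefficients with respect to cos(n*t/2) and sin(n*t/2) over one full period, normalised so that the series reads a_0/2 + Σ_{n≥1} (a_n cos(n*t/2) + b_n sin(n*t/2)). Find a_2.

a_2 = (1/(2*pi)) ∫_{-2*pi}^{2*pi} v(t) cos(t) dt.
Integrating by parts twice (tabular method), an antiderivative of (-3*t**2 + 3*t - 1) cos(t) is -3*t**2*sin(t) + 3*t*sin(t) - 6*t*cos(t) + 5*sin(t) + 3*cos(t); evaluating from -2*pi to 2*pi: ∫_{-2*pi}^{2*pi} (-3*t**2 + 3*t - 1) cos(t) dt = (3 - 12*pi) - (3 + 12*pi) = -24*pi.
Hence a_2 = (1/(2*pi))·(-24*pi) = -12.

-12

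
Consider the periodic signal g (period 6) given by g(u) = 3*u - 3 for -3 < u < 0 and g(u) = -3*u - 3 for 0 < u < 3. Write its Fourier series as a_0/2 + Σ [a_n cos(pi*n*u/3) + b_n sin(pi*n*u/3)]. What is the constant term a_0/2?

-15/2

a_0 = 1/3 ∫_{-3}^{3} g(u) du = 1/3 · (-45) = -15.
So the constant term a_0/2 = -15/2.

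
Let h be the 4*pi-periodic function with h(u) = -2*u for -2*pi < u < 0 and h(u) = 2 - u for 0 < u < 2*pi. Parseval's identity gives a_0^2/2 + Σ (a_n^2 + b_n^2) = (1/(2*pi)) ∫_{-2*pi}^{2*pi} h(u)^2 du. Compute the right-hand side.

-4*pi + 4 + 20*pi**2/3

(1/(2*pi)) ∫_{-2*pi}^{2*pi} h(u)^2 du = (1/(2*pi)) · (8*pi*(-3*pi + 3 + 5*pi**2)/3) = -4*pi + 4 + 20*pi**2/3.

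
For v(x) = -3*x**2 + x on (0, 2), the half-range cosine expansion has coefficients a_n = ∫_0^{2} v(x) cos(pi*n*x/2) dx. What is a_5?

a_5 = ∫_0^{2} (-3*x**2 + x) cos(5*pi*x/2) dx.
Integrating by parts twice (tabular method), an antiderivative of (-3*x**2 + x) cos(5*pi*x/2) is -6*x**2*sin(5*pi*x/2)/(5*pi) + 2*x*sin(5*pi*x/2)/(5*pi) - 24*x*cos(5*pi*x/2)/(25*pi**2) + 48*sin(5*pi*x/2)/(125*pi**3) + 4*cos(5*pi*x/2)/(25*pi**2); evaluating from 0 to 2: ∫_{0}^{2} (-3*x**2 + x) cos(5*pi*x/2) dx = (44/(25*pi**2)) - (4/(25*pi**2)) = 8/(5*pi**2).
Hence a_5 = 8/(5*pi**2).

8/(5*pi**2)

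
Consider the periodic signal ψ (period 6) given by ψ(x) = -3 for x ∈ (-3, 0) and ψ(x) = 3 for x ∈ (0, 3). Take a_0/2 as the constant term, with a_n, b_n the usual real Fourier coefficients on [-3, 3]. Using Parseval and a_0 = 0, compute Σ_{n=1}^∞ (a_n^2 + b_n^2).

18

Parseval: a_0^2/2 + Σ_{n≥1} (a_n^2+b_n^2) = 1/3 ∫_{-3}^{3} ψ(x)^2 dx = 18.
Subtract a_0^2/2 = 0: Σ (a_n^2+b_n^2) = 18.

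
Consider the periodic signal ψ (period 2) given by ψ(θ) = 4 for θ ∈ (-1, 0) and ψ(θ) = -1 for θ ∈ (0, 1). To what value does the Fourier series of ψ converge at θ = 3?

θ = 3 differs from θ = -1 by 2 full period(s), and the series is 2-periodic.
At θ = -1 the one-sided limits are ψ(-1^-) = -1 and ψ(-1^+) = 4.
By Dirichlet's theorem the series converges to their average, [(-1) + (4)]/2 = 3/2.

3/2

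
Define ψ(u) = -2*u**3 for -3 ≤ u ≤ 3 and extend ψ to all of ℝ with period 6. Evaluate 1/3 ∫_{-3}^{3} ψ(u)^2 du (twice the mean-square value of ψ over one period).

1/3 ∫_{-3}^{3} ψ(u)^2 du = 1/3 · (17496/7) = 5832/7.

5832/7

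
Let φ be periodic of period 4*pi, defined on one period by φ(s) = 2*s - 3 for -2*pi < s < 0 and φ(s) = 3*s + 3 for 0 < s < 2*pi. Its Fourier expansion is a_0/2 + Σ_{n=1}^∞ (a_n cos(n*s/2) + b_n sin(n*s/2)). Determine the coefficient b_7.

2*(6 + 5*pi)/(7*pi)

b_7 = (1/(2*pi)) ∫_{-2*pi}^{2*pi} φ(s) sin(7*s/2) ds.
Split the integral at the breakpoints.
Integrating by parts (boundary term plus one more integral), an antiderivative of (2*s - 3) sin(7*s/2) is -4*s*cos(7*s/2)/7 + 8*sin(7*s/2)/49 + 6*cos(7*s/2)/7; evaluating from -2*pi to 0: ∫_{-2*pi}^{0} (2*s - 3) sin(7*s/2) ds = (6/7) - (-8*pi/7 - 6/7) = 12/7 + 8*pi/7.
Integrating by parts (boundary term plus one more integral), an antiderivative of (3*s + 3) sin(7*s/2) is -6*s*cos(7*s/2)/7 + 12*sin(7*s/2)/49 - 6*cos(7*s/2)/7; evaluating from 0 to 2*pi: ∫_{0}^{2*pi} (3*s + 3) sin(7*s/2) ds = (6/7 + 12*pi/7) - (-6/7) = 12/7 + 12*pi/7.
Summing the pieces and multiplying by (1/(2*pi)) gives b_7 = 2*(6 + 5*pi)/(7*pi).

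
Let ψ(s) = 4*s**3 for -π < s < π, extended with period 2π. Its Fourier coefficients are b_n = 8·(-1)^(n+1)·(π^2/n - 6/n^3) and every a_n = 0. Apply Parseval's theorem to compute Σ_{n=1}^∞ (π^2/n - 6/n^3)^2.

pi**6/14

Parseval: Σ b_n^2 = (1/π) ∫_{-π}^{π} ψ(s)^2 ds = 32*pi**6/7.
b_n^2 = 64·(π^2/n - 6/n^3)^2, so the sum equals (32*pi**6/7)/64 = pi**6/14.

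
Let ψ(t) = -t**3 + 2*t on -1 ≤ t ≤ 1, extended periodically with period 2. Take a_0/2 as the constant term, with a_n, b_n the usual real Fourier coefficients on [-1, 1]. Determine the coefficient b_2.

(-pi**2 - 3/2)/pi**3

b_2 = ∫_{-1}^{1} ψ(t) sin(2*pi*t) dt.
ψ is odd and sin(2*pi*t) is odd, so the integrand is even and b_2 = 2 ∫_0^{1} ψ(t) sin(2*pi*t) dt.
Integrating by parts three times (tabular method), an antiderivative of (-t**3 + 2*t) sin(2*pi*t) is t**3*cos(2*pi*t)/(2*pi) - 3*t**2*sin(2*pi*t)/(4*pi**2) - t*cos(2*pi*t)/pi - 3*t*cos(2*pi*t)/(4*pi**3) + 3*sin(2*pi*t)/(8*pi**4) + sin(2*pi*t)/(2*pi**2); evaluating from 0 to 1: ∫_{0}^{1} (-t**3 + 2*t) sin(2*pi*t) dt = ((-2*pi**2 - 3)/(4*pi**3)) - (0) = (-2*pi**2 - 3)/(4*pi**3).
Hence b_2 = 2·((-2*pi**2 - 3)/(4*pi**3)) = (-pi**2 - 3/2)/pi**3.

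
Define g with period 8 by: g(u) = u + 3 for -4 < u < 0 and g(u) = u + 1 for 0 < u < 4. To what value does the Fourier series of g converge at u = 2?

g is continuous at u = 2 with value 3, so the series converges to 3 there.

3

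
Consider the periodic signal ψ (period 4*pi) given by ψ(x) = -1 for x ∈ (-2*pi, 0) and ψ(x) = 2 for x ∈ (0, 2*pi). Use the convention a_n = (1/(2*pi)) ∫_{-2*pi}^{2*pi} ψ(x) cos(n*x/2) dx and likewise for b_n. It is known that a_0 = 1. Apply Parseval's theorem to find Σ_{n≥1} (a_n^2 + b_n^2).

9/2

Parseval: a_0^2/2 + Σ_{n≥1} (a_n^2+b_n^2) = (1/(2*pi)) ∫_{-2*pi}^{2*pi} ψ(x)^2 dx = 5.
Subtract a_0^2/2 = 1/2: Σ (a_n^2+b_n^2) = 9/2.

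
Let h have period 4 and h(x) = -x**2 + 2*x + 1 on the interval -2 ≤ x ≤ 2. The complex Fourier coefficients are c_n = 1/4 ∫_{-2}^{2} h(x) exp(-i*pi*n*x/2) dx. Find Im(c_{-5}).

Since h is real-valued, Im(c_{-5}) = -1/4 ∫_{-2}^{2} h(x) sin(-5*pi*x/2) dx = b_{5}/2.
Integrating by parts twice (tabular method), an antiderivative of (-x**2 + 2*x + 1) sin(-5*pi*x/2) is -2*x**2*cos(5*pi*x/2)/(5*pi) + 8*x*sin(5*pi*x/2)/(25*pi**2) + 4*x*cos(5*pi*x/2)/(5*pi) - 8*sin(5*pi*x/2)/(25*pi**2) + 16*cos(5*pi*x/2)/(125*pi**3) + 2*cos(5*pi*x/2)/(5*pi); evaluating from -2 to 2: ∫_{-2}^{2} (-x**2 + 2*x + 1) sin(-5*pi*x/2) dx = (2*(-25*pi**2 - 8)/(125*pi**3)) - (2*(-8 + 175*pi**2)/(125*pi**3)) = -16/(5*pi).
Hence Im(c_{-5}) = (-1/4)·(-16/(5*pi)) = 4/(5*pi).

4/(5*pi)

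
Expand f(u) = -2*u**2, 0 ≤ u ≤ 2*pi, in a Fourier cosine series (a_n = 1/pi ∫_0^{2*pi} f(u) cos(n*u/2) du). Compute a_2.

-8

a_2 = 1/pi ∫_0^{2*pi} (-2*u**2) cos(u) du.
Integrating by parts twice (tabular method), an antiderivative of (-2*u**2) cos(u) is -2*u**2*sin(u) - 4*u*cos(u) + 4*sin(u); evaluating from 0 to 2*pi: ∫_{0}^{2*pi} (-2*u**2) cos(u) du = (-8*pi) - (0) = -8*pi.
Hence a_2 = (1/pi)·(-8*pi) = -8.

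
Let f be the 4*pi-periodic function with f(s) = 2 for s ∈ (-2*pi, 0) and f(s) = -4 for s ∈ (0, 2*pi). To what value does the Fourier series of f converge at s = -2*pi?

At s = -2*pi the one-sided limits are f(-2*pi^-) = -4 and f(-2*pi^+) = 2.
By Dirichlet's theorem the series converges to their average, [(-4) + (2)]/2 = -1.

-1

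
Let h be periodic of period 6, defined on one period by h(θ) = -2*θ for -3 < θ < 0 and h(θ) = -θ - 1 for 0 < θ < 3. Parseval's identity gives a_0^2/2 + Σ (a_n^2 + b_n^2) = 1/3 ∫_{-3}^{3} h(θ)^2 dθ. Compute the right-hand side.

1/3 ∫_{-3}^{3} h(θ)^2 dθ = 1/3 · (57) = 19.

19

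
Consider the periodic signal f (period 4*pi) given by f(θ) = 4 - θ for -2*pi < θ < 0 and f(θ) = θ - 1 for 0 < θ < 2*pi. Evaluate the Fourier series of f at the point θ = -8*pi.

θ = -8*pi differs from θ = 0 by -2 full period(s), and the series is 4*pi-periodic.
At θ = 0 the one-sided limits are f(0^-) = 4 and f(0^+) = -1.
By Dirichlet's theorem the series converges to their average, [(4) + (-1)]/2 = 3/2.

3/2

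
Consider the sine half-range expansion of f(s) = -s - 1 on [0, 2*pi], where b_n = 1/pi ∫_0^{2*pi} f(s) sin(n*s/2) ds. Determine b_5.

b_5 = 1/pi ∫_0^{2*pi} (-s - 1) sin(5*s/2) ds.
Integrating by parts (boundary term plus one more integral), an antiderivative of (-s - 1) sin(5*s/2) is 2*s*cos(5*s/2)/5 - 4*sin(5*s/2)/25 + 2*cos(5*s/2)/5; evaluating from 0 to 2*pi: ∫_{0}^{2*pi} (-s - 1) sin(5*s/2) ds = (-4*pi/5 - 2/5) - (2/5) = -4*pi/5 - 4/5.
Hence b_5 = (1/pi)·(-4*pi/5 - 4/5) = 4*(-pi - 1)/(5*pi).

4*(-pi - 1)/(5*pi)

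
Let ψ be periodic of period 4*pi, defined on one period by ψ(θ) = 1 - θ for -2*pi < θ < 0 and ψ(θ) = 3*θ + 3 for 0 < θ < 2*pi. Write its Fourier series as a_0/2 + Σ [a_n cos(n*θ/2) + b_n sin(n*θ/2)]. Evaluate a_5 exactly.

a_5 = (1/(2*pi)) ∫_{-2*pi}^{2*pi} ψ(θ) cos(5*θ/2) dθ.
Split the integral at the breakpoints.
Integrating by parts (boundary term plus one more integral), an antiderivative of (1 - θ) cos(5*θ/2) is -2*θ*sin(5*θ/2)/5 + 2*sin(5*θ/2)/5 - 4*cos(5*θ/2)/25; evaluating from -2*pi to 0: ∫_{-2*pi}^{0} (1 - θ) cos(5*θ/2) dθ = (-4/25) - (4/25) = -8/25.
Integrating by parts (boundary term plus one more integral), an antiderivative of (3*θ + 3) cos(5*θ/2) is 6*θ*sin(5*θ/2)/5 + 6*sin(5*θ/2)/5 + 12*cos(5*θ/2)/25; evaluating from 0 to 2*pi: ∫_{0}^{2*pi} (3*θ + 3) cos(5*θ/2) dθ = (-12/25) - (12/25) = -24/25.
Summing the pieces and multiplying by (1/(2*pi)) gives a_5 = -16/(25*pi).

-16/(25*pi)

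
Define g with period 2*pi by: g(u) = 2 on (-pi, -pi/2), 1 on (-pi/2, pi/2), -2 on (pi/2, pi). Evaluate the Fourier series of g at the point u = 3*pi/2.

u = 3*pi/2 differs from u = -pi/2 by 1 full period(s), and the series is 2*pi-periodic.
At u = -pi/2 the one-sided limits are g(-pi/2^-) = 2 and g(-pi/2^+) = 1.
By Dirichlet's theorem the series converges to their average, [(2) + (1)]/2 = 3/2.

3/2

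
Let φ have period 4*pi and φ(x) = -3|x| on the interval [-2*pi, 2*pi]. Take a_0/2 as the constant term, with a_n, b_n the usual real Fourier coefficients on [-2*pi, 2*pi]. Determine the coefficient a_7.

24/(49*pi)

a_7 = (1/(2*pi)) ∫_{-2*pi}^{2*pi} φ(x) cos(7*x/2) dx.
φ is even and cos(7*x/2) is even, so the integrand is even and a_7 = 1/pi ∫_0^{2*pi} φ(x) cos(7*x/2) dx.
Integrating by parts (boundary term plus one more integral), an antiderivative of (-3*x) cos(7*x/2) is -6*x*sin(7*x/2)/7 - 12*cos(7*x/2)/49; evaluating from 0 to 2*pi: ∫_{0}^{2*pi} (-3*x) cos(7*x/2) dx = (12/49) - (-12/49) = 24/49.
Hence a_7 = (1/pi)·(24/49) = 24/(49*pi).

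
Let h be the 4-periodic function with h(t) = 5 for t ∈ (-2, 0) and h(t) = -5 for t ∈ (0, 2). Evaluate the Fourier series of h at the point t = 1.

-5

h is continuous at t = 1 with value -5, so the series converges to -5 there.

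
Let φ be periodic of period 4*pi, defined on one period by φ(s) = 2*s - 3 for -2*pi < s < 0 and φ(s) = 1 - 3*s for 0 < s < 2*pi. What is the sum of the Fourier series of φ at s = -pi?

φ is continuous at s = -pi with value -2*pi - 3, so the series converges to -2*pi - 3 there.

-2*pi - 3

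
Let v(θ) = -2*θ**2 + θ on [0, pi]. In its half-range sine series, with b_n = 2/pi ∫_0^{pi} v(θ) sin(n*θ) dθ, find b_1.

b_1 = 2/pi ∫_0^{pi} (-2*θ**2 + θ) sin(θ) dθ.
Integrating by parts twice (tabular method), an antiderivative of (-2*θ**2 + θ) sin(θ) is 2*θ**2*cos(θ) - 4*θ*sin(θ) - θ*cos(θ) + sin(θ) - 4*cos(θ); evaluating from 0 to pi: ∫_{0}^{pi} (-2*θ**2 + θ) sin(θ) dθ = (-2*pi**2 + pi + 4) - (-4) = -2*pi**2 + pi + 8.
Hence b_1 = (2/pi)·(-2*pi**2 + pi + 8) = -4*pi + 2 + 16/pi.

-4*pi + 2 + 16/pi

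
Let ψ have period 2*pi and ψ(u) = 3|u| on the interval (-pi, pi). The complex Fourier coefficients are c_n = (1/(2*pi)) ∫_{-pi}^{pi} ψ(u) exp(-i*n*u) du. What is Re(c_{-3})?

-2/(3*pi)

Since ψ is real-valued, Re(c_{-3}) = (1/(2*pi)) ∫_{-pi}^{pi} ψ(u) cos(-3*u) du = a_{3}/2.
ψ is even and cos(-3*u) is even, so the integrand is even: ∫_{-pi}^{pi} ψ(u) cos(-3*u) du = 2∫_0^{pi} ψ(u) cos(-3*u) du.
Integrating by parts (boundary term plus one more integral), an antiderivative of (3*u) cos(-3*u) is u*sin(3*u) + cos(3*u)/3; evaluating from 0 to pi: ∫_{0}^{pi} (3*u) cos(-3*u) du = (-1/3) - (1/3) = -2/3.
So ∫_{-pi}^{pi} ψ(u) cos(-3*u) du = -4/3.
Hence Re(c_{-3}) = (1/(2*pi))·(-4/3) = -2/(3*pi).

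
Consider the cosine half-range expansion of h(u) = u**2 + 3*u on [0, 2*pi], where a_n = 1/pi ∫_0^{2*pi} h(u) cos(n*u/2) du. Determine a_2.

a_2 = 1/pi ∫_0^{2*pi} (u**2 + 3*u) cos(u) du.
Integrating by parts twice (tabular method), an antiderivative of (u**2 + 3*u) cos(u) is u**2*sin(u) + 3*u*sin(u) + 2*u*cos(u) - 2*sin(u) + 3*cos(u); evaluating from 0 to 2*pi: ∫_{0}^{2*pi} (u**2 + 3*u) cos(u) du = (3 + 4*pi) - (3) = 4*pi.
Hence a_2 = (1/pi)·(4*pi) = 4.

4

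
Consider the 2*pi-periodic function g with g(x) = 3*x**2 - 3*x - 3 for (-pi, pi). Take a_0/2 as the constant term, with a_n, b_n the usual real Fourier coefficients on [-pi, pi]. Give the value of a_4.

3/4

a_4 = 1/pi ∫_{-pi}^{pi} g(x) cos(4*x) dx.
Integrating by parts twice (tabular method), an antiderivative of (3*x**2 - 3*x - 3) cos(4*x) is 3*x**2*sin(4*x)/4 - 3*x*sin(4*x)/4 + 3*x*cos(4*x)/8 - 27*sin(4*x)/32 - 3*cos(4*x)/16; evaluating from -pi to pi: ∫_{-pi}^{pi} (3*x**2 - 3*x - 3) cos(4*x) dx = (-3/16 + 3*pi/8) - (-3*pi/8 - 3/16) = 3*pi/4.
Hence a_4 = (1/pi)·(3*pi/4) = 3/4.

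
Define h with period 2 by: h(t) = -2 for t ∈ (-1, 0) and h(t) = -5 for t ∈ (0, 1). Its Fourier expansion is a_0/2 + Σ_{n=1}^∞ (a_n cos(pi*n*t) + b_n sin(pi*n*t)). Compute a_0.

-7

a_0 = ∫_{-1}^{1} h(t) dt = -7.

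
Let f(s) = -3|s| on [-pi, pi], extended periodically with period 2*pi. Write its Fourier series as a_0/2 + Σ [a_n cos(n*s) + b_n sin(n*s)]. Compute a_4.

0

a_4 = 1/pi ∫_{-pi}^{pi} f(s) cos(4*s) ds.
f is even and cos(4*s) is even, so the integrand is even and a_4 = 2/pi ∫_0^{pi} f(s) cos(4*s) ds.
Integrating by parts (boundary term plus one more integral), an antiderivative of (-3*s) cos(4*s) is -3*s*sin(4*s)/4 - 3*cos(4*s)/16; evaluating from 0 to pi: ∫_{0}^{pi} (-3*s) cos(4*s) ds = (-3/16) - (-3/16) = 0.
Hence a_4 = (2/pi)·(0) = 0.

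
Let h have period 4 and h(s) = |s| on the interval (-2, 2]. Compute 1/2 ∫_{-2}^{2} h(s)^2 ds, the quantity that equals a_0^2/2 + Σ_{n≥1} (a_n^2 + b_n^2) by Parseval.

1/2 ∫_{-2}^{2} h(s)^2 ds = 1/2 · (16/3) = 8/3.

8/3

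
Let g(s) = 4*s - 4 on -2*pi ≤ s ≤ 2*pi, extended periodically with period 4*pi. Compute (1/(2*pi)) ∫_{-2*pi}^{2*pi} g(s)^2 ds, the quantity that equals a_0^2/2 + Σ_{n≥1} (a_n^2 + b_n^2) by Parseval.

(1/(2*pi)) ∫_{-2*pi}^{2*pi} g(s)^2 ds = (1/(2*pi)) · (64*pi + 256*pi**3/3) = 32 + 128*pi**2/3.

32 + 128*pi**2/3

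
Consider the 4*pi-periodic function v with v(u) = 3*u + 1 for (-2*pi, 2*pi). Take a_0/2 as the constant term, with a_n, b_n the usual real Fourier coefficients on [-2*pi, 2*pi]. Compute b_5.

12/5

b_5 = (1/(2*pi)) ∫_{-2*pi}^{2*pi} v(u) sin(5*u/2) du.
Integrating by parts (boundary term plus one more integral), an antiderivative of (3*u + 1) sin(5*u/2) is -6*u*cos(5*u/2)/5 + 12*sin(5*u/2)/25 - 2*cos(5*u/2)/5; evaluating from -2*pi to 2*pi: ∫_{-2*pi}^{2*pi} (3*u + 1) sin(5*u/2) du = (2/5 + 12*pi/5) - (2/5 - 12*pi/5) = 24*pi/5.
Hence b_5 = (1/(2*pi))·(24*pi/5) = 12/5.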